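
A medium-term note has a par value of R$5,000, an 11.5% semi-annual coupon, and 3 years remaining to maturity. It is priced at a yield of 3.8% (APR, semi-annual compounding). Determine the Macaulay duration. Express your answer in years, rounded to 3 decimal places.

2.661 years

Periodic yield y = 0.019. Discount each cash flow and weight by its period:
  t   CF        PV=CF/(1+0.019)^t    t·PV
  1       287.50       282.1394       282.1394
  2       287.50       276.8787       553.7573
  3       287.50       271.7161       815.1482
  4       287.50       266.6497     1,066.5988
  5       287.50       261.6778     1,308.3891
  6     5,287.50     4,722.8622    28,337.1733
  Σ                  6,081.9238    32,363.2061
Price P = Σ PV = 6,081.9238.
Macaulay duration = Σ(t·PV) / P = 32,363.2061 / 6,081.9238 = 5.32121 half-year periods.
In years: 5.32121 / 2 = 2.66061 years.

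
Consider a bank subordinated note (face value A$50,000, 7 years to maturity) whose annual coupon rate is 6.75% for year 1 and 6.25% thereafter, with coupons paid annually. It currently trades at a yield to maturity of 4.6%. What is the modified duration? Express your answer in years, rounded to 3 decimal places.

Periodic yield y = 0.046. First find Macaulay duration:
  t   CF        PV=CF/(1+0.046)^t    t·PV
  1     3,375.00     3,226.5774     3,226.5774
  2     3,125.00     2,856.1871     5,712.3742
  3     3,125.00     2,730.5804     8,191.7412
  4     3,125.00     2,610.4975    10,441.9900
  5     3,125.00     2,495.6955    12,478.4776
  6     3,125.00     2,385.9422    14,315.6531
  7    53,125.00    38,777.2629   271,440.8405
  Σ                 55,082.7431   325,807.6540
P = 55,082.7431; Macaulay duration = 325,807.6540 / 55,082.7431 = 5.91488 years.
Modified duration = D_Mac / (1 + y) = 5.91488 / 1.046 = 5.65476 years.

5.655 years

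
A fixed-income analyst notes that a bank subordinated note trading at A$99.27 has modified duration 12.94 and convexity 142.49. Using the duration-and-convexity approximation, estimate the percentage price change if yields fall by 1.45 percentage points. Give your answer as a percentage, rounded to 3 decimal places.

Duration effect: -D_mod·Δy = -12.94 × (-0.0145) = +0.187630
Convexity effect: ½·C·(Δy)² = 0.5 × 142.49 × (-0.0145)² = +0.01497926125
ΔP/P ≈ +0.187630 + 0.01497926125 = +0.20260926125
= +20.260926125%.

+20.261%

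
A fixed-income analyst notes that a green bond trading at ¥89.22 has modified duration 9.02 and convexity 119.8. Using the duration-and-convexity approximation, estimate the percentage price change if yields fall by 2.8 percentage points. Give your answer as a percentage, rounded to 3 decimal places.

+29.952%

Duration effect: -D_mod·Δy = -9.02 × (-0.028) = +0.252560
Convexity effect: ½·C·(Δy)² = 0.5 × 119.8 × (-0.028)² = +0.0469616
ΔP/P ≈ +0.252560 + 0.0469616 = +0.2995216
= +29.95216%.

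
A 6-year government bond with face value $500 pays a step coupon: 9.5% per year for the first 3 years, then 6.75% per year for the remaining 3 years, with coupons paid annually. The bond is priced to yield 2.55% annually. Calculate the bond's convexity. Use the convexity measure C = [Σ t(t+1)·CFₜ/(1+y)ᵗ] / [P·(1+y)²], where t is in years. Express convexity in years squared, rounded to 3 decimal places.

31.472

With y = 0.0255:
  t   CF        PV=CF/(1+0.0255)^t    t·PV        t(t+1)·PV
  1        47.50        46.3189        46.3189          92.6377
  2        47.50        45.1671        90.3342         271.0026
  3        47.50        44.0440       132.1320         528.5278
  4        33.75        30.5162       122.0650         610.3249
  5        33.75        29.7574       148.7872         892.7230
  6       533.75       458.9062     2,753.4370      19,274.0593
  Σ                    654.7098     3,293.0742      21,669.2754
P = 654.7098.
Convexity = Σ t(t+1)·PV / [P·(1+y)²] = 21,669.2754 / (654.7098 × 1.051650) = 31.47199.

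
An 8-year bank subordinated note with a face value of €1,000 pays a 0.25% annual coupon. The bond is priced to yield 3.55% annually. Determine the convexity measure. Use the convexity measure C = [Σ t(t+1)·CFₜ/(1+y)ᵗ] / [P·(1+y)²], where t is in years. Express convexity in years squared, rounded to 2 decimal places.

With y = 0.0355:
  t   CF        PV=CF/(1+0.0355)^t    t·PV        t(t+1)·PV
  1         2.50         2.4143         2.4143           4.8286
  2         2.50         2.3315         4.6630          13.9891
  3         2.50         2.2516         6.7548          27.0191
  4         2.50         2.1744         8.6976          43.4880
  5         2.50         2.0999        10.4993          62.9957
  6         2.50         2.0279        12.1672          85.1704
  7         2.50         1.9583        13.7084         109.6673
  8     1,002.50       758.3742     6,066.9937      54,602.9431
  Σ                    773.6321     6,125.8983      54,950.1014
P = 773.6321.
Convexity = Σ t(t+1)·PV / [P·(1+y)²] = 54,950.1014 / (773.6321 × 1.072260) = 66.24206.

66.24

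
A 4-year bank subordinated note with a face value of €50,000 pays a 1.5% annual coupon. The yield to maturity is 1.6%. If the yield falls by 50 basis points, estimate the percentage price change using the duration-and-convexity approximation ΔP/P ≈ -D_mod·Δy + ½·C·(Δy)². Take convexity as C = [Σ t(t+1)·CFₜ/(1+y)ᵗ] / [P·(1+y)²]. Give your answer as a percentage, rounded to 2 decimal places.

+1.95%

With y = 0.016:
  t   CF        PV=CF/(1+0.016)^t    t·PV        t(t+1)·PV
  1       750.00       738.1890       738.1890       1,476.3780
  2       750.00       726.5640     1,453.1279       4,359.3837
  3       750.00       715.1220     2,145.3660       8,581.4640
  4    50,750.00    47,627.8761   190,511.5042     952,557.5212
  Σ                 49,807.7510   194,848.1871     966,974.7468
P = 49,807.7510; D_Mac = 3.91201 yrs; D_mod = 3.85040 yrs; C = 18.80749.
Duration effect: -3.85040 × (-0.005) = +0.019252
Convexity effect: 0.5 × 18.80749 × (-0.005)² = +0.0002351
ΔP/P ≈ +0.019252 + 0.0002351 = +0.019487 = +1.9487%.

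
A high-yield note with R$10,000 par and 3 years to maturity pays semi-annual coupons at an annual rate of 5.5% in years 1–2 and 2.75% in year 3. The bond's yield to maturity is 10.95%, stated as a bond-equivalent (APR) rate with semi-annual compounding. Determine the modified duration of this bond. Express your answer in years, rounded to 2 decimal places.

Periodic yield y = 0.05475. First find Macaulay duration:
  t   CF        PV=CF/(1+0.05475)^t    t·PV
  1       275.00       260.7253       260.7253
  2       275.00       247.1916       494.3831
  3       275.00       234.3603       703.0810
  4       275.00       222.1951       888.7806
  5       137.50       105.3307       526.6536
  6    10,137.50     7,362.6416    44,175.8499
  Σ                  8,432.4447    47,049.4734
P = 8,432.4447; Macaulay duration = 47,049.4734 / 8,432.4447 = 5.57958 half-year periods = 2.78979 years.
Modified duration = D_Mac / (1 + y) = 2.78979 / 1.05475 = 2.64498 years.

2.64 years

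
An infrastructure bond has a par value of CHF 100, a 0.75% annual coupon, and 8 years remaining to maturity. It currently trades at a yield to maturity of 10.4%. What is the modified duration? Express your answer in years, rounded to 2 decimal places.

Periodic yield y = 0.104. First find Macaulay duration:
  t   CF        PV=CF/(1+0.104)^t    t·PV
  1         0.75         0.6793         0.6793
  2         0.75         0.6154         1.2307
  3         0.75         0.5574         1.6722
  4         0.75         0.5049         2.0195
  5         0.75         0.4573         2.2866
  6         0.75         0.4142         2.4854
  7         0.75         0.3752         2.6265
  8       100.75        45.6554       365.2435
  Σ                     49.2592       378.2436
P = 49.2592; Macaulay duration = 378.2436 / 49.2592 = 7.67865 years.
Modified duration = D_Mac / (1 + y) = 7.67865 / 1.104 = 6.95530 years.

6.96 years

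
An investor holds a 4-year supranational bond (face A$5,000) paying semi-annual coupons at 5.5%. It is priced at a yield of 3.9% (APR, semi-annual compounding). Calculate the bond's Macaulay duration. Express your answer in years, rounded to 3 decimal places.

3.657 years

Periodic yield y = 0.0195. Discount each cash flow and weight by its period:
  t   CF        PV=CF/(1+0.0195)^t    t·PV
  1       137.50       134.8700       134.8700
  2       137.50       132.2904       264.5807
  3       137.50       129.7601       389.2802
  4       137.50       127.2781       509.1125
  5       137.50       124.8437       624.2184
  6       137.50       122.4558       734.7347
  7       137.50       120.1136       840.7950
  8     5,137.50     4,402.0401    35,216.3208
  Σ                  5,293.6517    38,713.9123
Price P = Σ PV = 5,293.6517.
Macaulay duration = Σ(t·PV) / P = 38,713.9123 / 5,293.6517 = 7.31327 half-year periods.
In years: 7.31327 / 2 = 3.65664 years.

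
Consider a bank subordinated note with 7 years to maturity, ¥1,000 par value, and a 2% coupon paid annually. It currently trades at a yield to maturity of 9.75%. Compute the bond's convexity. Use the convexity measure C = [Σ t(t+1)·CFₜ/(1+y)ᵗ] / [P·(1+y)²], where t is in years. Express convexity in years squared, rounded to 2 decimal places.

With y = 0.0975:
  t   CF        PV=CF/(1+0.0975)^t    t·PV        t(t+1)·PV
  1        20.00        18.2232        18.2232          36.4465
  2        20.00        16.6043        33.2086          99.6259
  3        20.00        15.1292        45.3876         181.5506
  4        20.00        13.7852        55.1406         275.7032
  5        20.00        12.5605        62.8026         376.8154
  6        20.00        11.4447        68.6679         480.6756
  7     1,020.00       531.8247     3,722.7726      29,782.1808
  Σ                    619.5718     4,006.2033      31,232.9980
P = 619.5718.
Convexity = Σ t(t+1)·PV / [P·(1+y)²] = 31,232.9980 / (619.5718 × 1.204506) = 41.85169.

41.85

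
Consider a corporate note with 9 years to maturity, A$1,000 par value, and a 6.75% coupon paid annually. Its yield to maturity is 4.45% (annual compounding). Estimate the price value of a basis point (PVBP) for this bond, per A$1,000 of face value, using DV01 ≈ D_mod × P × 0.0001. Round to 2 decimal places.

Periodic yield y = 0.0445.
  t   CF        PV=CF/(1+0.0445)^t    t·PV
  1        67.50        64.6242        64.6242
  2        67.50        61.8710       123.7419
  3        67.50        59.2350       177.7050
  4        67.50        56.7114       226.8454
  5        67.50        54.2952       271.4761
  6        67.50        51.9820       311.8921
  7        67.50        49.7674       348.3716
  8        67.50        47.6471       381.1766
  9     1,067.50       721.4262     6,492.8354
  Σ                  1,167.5594     8,398.6683
P = 1,167.5594; D_Mac = 7.19335 yrs; D_mod = 6.88689 yrs.
DV01 ≈ 6.88689 × 1,167.5594 × 0.0001 = 0.804085.

A$0.80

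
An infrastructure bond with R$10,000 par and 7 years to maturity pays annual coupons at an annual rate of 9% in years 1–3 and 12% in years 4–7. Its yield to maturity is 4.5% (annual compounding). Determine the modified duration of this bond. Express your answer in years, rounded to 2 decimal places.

Periodic yield y = 0.045. First find Macaulay duration:
  t   CF        PV=CF/(1+0.045)^t    t·PV
  1       900.00       861.2440       861.2440
  2       900.00       824.1570     1,648.3139
  3       900.00       788.6669     2,366.0008
  4     1,200.00     1,006.2736     4,025.0944
  5     1,200.00       962.9413     4,814.7063
  6     1,200.00       921.4749     5,528.8493
  7    11,200.00     8,230.0787    57,610.5511
  Σ                 13,594.8364    76,854.7599
P = 13,594.8364; Macaulay duration = 76,854.7599 / 13,594.8364 = 5.65323 years.
Modified duration = D_Mac / (1 + y) = 5.65323 / 1.045 = 5.40979 years.

5.41 years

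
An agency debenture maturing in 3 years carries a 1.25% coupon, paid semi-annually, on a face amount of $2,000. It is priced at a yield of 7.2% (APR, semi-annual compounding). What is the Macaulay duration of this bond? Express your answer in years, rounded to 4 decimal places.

2.9487 years

Periodic yield y = 0.036. Discount each cash flow and weight by its period:
  t   CF        PV=CF/(1+0.036)^t    t·PV
  1        12.50        12.0656        12.0656
  2        12.50        11.6464        23.2927
  3        12.50        11.2417        33.7250
  4        12.50        10.8510        43.4041
  5        12.50        10.4740        52.3698
  6     2,012.50     1,627.7112     9,766.2673
  Σ                  1,683.9899     9,931.1246
Price P = Σ PV = 1,683.9899.
Macaulay duration = Σ(t·PV) / P = 9,931.1246 / 1,683.9899 = 5.89738 half-year periods.
In years: 5.89738 / 2 = 2.94869 years.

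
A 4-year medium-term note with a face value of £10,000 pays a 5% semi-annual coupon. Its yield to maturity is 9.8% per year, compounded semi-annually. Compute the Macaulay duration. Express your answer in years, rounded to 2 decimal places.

Periodic yield y = 0.049. Discount each cash flow and weight by its period:
  t   CF        PV=CF/(1+0.049)^t    t·PV
  1       250.00       238.3222       238.3222
  2       250.00       227.1899       454.3798
  3       250.00       216.5776       649.7328
  4       250.00       206.4610       825.8441
  5       250.00       196.8170       984.0849
  6       250.00       187.6234     1,125.7406
  7       250.00       178.8593     1,252.0153
  8    10,250.00     6,990.6886    55,925.5092
  Σ                  8,442.5391    61,455.6289
Price P = Σ PV = 8,442.5391.
Macaulay duration = Σ(t·PV) / P = 61,455.6289 / 8,442.5391 = 7.27928 half-year periods.
In years: 7.27928 / 2 = 3.63964 years.

3.64 years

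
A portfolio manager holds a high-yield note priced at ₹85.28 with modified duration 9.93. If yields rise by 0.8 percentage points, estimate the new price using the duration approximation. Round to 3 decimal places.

Duration approximation: ΔP/P ≈ -D_mod · Δy = -9.93 × (+0.008) = -0.079440.
New price ≈ 85.28 × (1 - 0.079440) = 78.5053568.

₹78.505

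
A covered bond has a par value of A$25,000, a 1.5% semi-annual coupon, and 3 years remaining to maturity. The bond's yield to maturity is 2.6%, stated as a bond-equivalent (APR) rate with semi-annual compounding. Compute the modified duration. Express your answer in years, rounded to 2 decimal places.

Periodic yield y = 0.013. First find Macaulay duration:
  t   CF        PV=CF/(1+0.013)^t    t·PV
  1       187.50       185.0938       185.0938
  2       187.50       182.7184       365.4369
  3       187.50       180.3736       541.1208
  4       187.50       178.0588       712.2353
  5       187.50       175.7738       878.8688
  6    25,187.50    23,309.2549   139,855.5295
  Σ                 24,211.2733   142,538.2850
P = 24,211.2733; Macaulay duration = 142,538.2850 / 24,211.2733 = 5.88727 half-year periods = 2.94363 years.
Modified duration = D_Mac / (1 + y) = 2.94363 / 1.013 = 2.90586 years.

2.91 years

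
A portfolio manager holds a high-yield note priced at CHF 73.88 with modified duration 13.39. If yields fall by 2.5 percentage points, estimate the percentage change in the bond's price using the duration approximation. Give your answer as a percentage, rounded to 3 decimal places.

+33.475%

Duration approximation: ΔP/P ≈ -D_mod · Δy = -13.39 × (-0.025) = +0.334750.
As a percentage: +33.4750%.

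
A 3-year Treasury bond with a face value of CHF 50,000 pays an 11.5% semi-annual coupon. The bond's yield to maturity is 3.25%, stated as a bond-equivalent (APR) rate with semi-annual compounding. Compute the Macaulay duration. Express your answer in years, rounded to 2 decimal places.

2.66 years

Periodic yield y = 0.01625. Discount each cash flow and weight by its period:
  t   CF        PV=CF/(1+0.01625)^t    t·PV
  1     2,875.00     2,829.0283     2,829.0283
  2     2,875.00     2,783.7917     5,567.5834
  3     2,875.00     2,739.2784     8,217.8352
  4     2,875.00     2,695.4769    10,781.9076
  5     2,875.00     2,652.3758    13,261.8790
  6    52,875.00    48,000.6401   288,003.8406
  Σ                 61,700.5912   328,662.0740
Price P = Σ PV = 61,700.5912.
Macaulay duration = Σ(t·PV) / P = 328,662.0740 / 61,700.5912 = 5.32672 half-year periods.
In years: 5.32672 / 2 = 2.66336 years.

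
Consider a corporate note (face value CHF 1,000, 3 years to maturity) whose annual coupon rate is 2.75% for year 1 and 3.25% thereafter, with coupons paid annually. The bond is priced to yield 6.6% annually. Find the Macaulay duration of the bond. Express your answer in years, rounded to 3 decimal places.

2.912 years

Periodic yield y = 0.066. Discount each cash flow and weight by its year:
  t   CF        PV=CF/(1+0.066)^t    t·PV
  1        27.50        25.7974        25.7974
  2        32.50        28.6002        57.2004
  3     1,032.50       852.3509     2,557.0528
  Σ                    906.7485     2,640.0506
Price P = Σ PV = 906.7485.
Macaulay duration = Σ(t·PV) / P = 2,640.0506 / 906.7485 = 2.91156 years.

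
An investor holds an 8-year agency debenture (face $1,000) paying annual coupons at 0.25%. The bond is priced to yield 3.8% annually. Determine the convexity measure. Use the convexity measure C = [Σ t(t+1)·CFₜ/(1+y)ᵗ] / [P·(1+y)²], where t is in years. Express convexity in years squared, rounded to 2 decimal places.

With y = 0.038:
  t   CF        PV=CF/(1+0.038)^t    t·PV        t(t+1)·PV
  1         2.50         2.4085         2.4085           4.8170
  2         2.50         2.3203         4.6406          13.9218
  3         2.50         2.2354         6.7061          26.8243
  4         2.50         2.1535         8.6141          43.0706
  5         2.50         2.0747        10.3735          62.2407
  6         2.50         1.9987        11.9924          83.9470
  7         2.50         1.9256        13.4790         107.8317
  8     1,002.50       743.8846     5,951.0766      53,559.6894
  Σ                    759.0012     6,009.2907      53,902.3425
P = 759.0012.
Convexity = Σ t(t+1)·PV / [P·(1+y)²] = 53,902.3425 / (759.0012 × 1.077444) = 65.91290.

65.91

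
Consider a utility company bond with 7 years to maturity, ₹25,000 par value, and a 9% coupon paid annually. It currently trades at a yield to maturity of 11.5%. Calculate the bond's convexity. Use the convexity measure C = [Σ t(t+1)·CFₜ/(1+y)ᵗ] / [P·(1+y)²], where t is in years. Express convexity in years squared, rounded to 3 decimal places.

31.447

With y = 0.115:
  t   CF        PV=CF/(1+0.115)^t    t·PV        t(t+1)·PV
  1     2,250.00     2,017.9372     2,017.9372       4,035.8744
  2     2,250.00     1,809.8092     3,619.6183      10,858.8550
  3     2,250.00     1,623.1472     4,869.4417      19,477.7668
  4     2,250.00     1,455.7374     5,822.9497      29,114.7486
  5     2,250.00     1,305.5941     6,527.9705      39,167.8232
  6     2,250.00     1,170.9364     7,025.6185      49,179.3296
  7    27,250.00    12,718.6915    89,030.8408     712,246.7266
  Σ                 22,101.8531   118,914.3768     864,081.1242
P = 22,101.8531.
Convexity = Σ t(t+1)·PV / [P·(1+y)²] = 864,081.1242 / (22,101.8531 × 1.243225) = 31.44677.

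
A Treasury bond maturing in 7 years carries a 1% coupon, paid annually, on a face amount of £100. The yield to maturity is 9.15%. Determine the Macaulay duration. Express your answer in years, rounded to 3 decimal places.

6.717 years

Periodic yield y = 0.0915. Discount each cash flow and weight by its year:
  t   CF        PV=CF/(1+0.0915)^t    t·PV
  1         1.00         0.9162         0.9162
  2         1.00         0.8394         1.6787
  3         1.00         0.7690         2.3070
  4         1.00         0.7045         2.8182
  5         1.00         0.6455         3.2274
  6         1.00         0.5914         3.5482
  7       101.00        54.7211       383.0480
  Σ                     59.1871       397.5437
Price P = Σ PV = 59.1871.
Macaulay duration = Σ(t·PV) / P = 397.5437 / 59.1871 = 6.71673 years.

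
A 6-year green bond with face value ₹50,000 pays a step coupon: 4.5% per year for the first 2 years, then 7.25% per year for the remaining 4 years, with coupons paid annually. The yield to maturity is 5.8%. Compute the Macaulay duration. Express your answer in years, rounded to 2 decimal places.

Periodic yield y = 0.058. Discount each cash flow and weight by its year:
  t   CF        PV=CF/(1+0.058)^t    t·PV
  1     2,250.00     2,126.6541     2,126.6541
  2     2,250.00     2,010.0700     4,020.1400
  3     3,625.00     3,060.9132     9,182.7395
  4     3,625.00     2,893.1126    11,572.4505
  5     3,625.00     2,734.5110    13,672.5549
  6    53,625.00    38,234.3137   229,405.8822
  Σ                 51,059.5745   269,980.4211
Price P = Σ PV = 51,059.5745.
Macaulay duration = Σ(t·PV) / P = 269,980.4211 / 51,059.5745 = 5.28756 years.

5.29 years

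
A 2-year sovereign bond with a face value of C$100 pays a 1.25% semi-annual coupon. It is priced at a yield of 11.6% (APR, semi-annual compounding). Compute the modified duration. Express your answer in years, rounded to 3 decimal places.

Periodic yield y = 0.058. First find Macaulay duration:
  t   CF        PV=CF/(1+0.058)^t    t·PV
  1        0.625         0.5907         0.5907
  2        0.625         0.5584         1.1167
  3        0.625         0.5277         1.5832
  4      100.625        80.3088       321.2353
  Σ                     81.9856       324.5259
P = 81.9856; Macaulay duration = 324.5259 / 81.9856 = 3.95833 half-year periods = 1.97916 years.
Modified duration = D_Mac / (1 + y) = 1.97916 / 1.058 = 1.87066 years.

1.871 years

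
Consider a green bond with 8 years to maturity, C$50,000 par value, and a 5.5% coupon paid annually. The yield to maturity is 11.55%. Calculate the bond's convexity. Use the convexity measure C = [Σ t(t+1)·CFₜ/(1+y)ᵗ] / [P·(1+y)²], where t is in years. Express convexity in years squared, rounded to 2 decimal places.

42.60

With y = 0.1155:
  t   CF        PV=CF/(1+0.1155)^t    t·PV        t(t+1)·PV
  1     2,750.00     2,465.2622     2,465.2622       4,930.5244
  2     2,750.00     2,210.0065     4,420.0129      13,260.0388
  3     2,750.00     1,981.1802     5,943.5405      23,774.1619
  4     2,750.00     1,776.0468     7,104.1870      35,520.9352
  5     2,750.00     1,592.1531     7,960.7654      47,764.5923
  6     2,750.00     1,427.2999     8,563.7996      59,946.5973
  7     2,750.00     1,279.5159     8,956.6110      71,652.8878
  8    52,750.00    22,002.1878   176,017.5023   1,584,157.5206
  Σ                 34,733.6523   221,431.6809   1,841,007.2584
P = 34,733.6523.
Convexity = Σ t(t+1)·PV / [P·(1+y)²] = 1,841,007.2584 / (34,733.6523 × 1.244340) = 42.59571.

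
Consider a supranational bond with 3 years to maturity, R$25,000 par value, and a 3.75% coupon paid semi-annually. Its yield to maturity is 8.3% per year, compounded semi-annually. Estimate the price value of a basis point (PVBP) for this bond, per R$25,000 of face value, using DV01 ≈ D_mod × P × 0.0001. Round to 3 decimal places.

R$6.039

Periodic yield y = 0.0415.
  t   CF        PV=CF/(1+0.0415)^t    t·PV
  1       468.75       450.0720       450.0720
  2       468.75       432.1383       864.2765
  3       468.75       414.9191     1,244.7574
  4       468.75       398.3861     1,593.5444
  5       468.75       382.5119     1,912.5593
  6    25,468.75    19,955.0116   119,730.0696
  Σ                 22,033.0390   125,795.2793
P = 22,033.0390; D_Mac = 5.70939 half-year periods = 2.85470 yrs; D_mod = 2.74095 yrs.
DV01 ≈ 2.74095 × 22,033.0390 × 0.0001 = 6.039140.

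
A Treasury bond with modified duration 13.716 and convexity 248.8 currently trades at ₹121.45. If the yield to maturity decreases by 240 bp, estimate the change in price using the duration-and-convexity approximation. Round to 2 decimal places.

Duration effect: -D_mod·Δy = -13.716 × (-0.024) = +0.329184
Convexity effect: ½·C·(Δy)² = 0.5 × 248.8 × (-0.024)² = +0.0716544
ΔP/P ≈ +0.329184 + 0.0716544 = +0.4008384
ΔP ≈ 121.45 × (+0.4008384) = +48.68182368.

+₹48.68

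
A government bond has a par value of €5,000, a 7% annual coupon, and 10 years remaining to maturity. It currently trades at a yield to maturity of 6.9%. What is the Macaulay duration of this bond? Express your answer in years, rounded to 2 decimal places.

7.52 years

Periodic yield y = 0.069. Discount each cash flow and weight by its year:
  t   CF        PV=CF/(1+0.069)^t    t·PV
  1       350.00       327.4088       327.4088
  2       350.00       306.2758       612.5515
  3       350.00       286.5068       859.5204
  4       350.00       268.0138     1,072.0554
  5       350.00       250.7145     1,253.5727
  6       350.00       234.5318     1,407.1910
  7       350.00       219.3937     1,535.7557
  8       350.00       205.2326     1,641.8610
  9       350.00       191.9856     1,727.8706
  10    5,350.00     2,745.2173    27,452.1732
  Σ                  5,035.2808    37,889.9603
Price P = Σ PV = 5,035.2808.
Macaulay duration = Σ(t·PV) / P = 37,889.9603 / 5,035.2808 = 7.52490 years.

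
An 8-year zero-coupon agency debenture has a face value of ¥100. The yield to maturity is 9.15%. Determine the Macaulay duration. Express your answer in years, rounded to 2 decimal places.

8.00 years

A zero-coupon bond has a single cash flow at maturity, so its Macaulay duration equals its maturity: 8 years.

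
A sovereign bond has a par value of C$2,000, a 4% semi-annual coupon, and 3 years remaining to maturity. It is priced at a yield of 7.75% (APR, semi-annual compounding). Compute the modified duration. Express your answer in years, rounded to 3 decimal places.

Periodic yield y = 0.03875. First find Macaulay duration:
  t   CF        PV=CF/(1+0.03875)^t    t·PV
  1        40.00        38.5078        38.5078
  2        40.00        37.0713        74.1426
  3        40.00        35.6884       107.0652
  4        40.00        34.3570       137.4282
  5        40.00        33.0754       165.3769
  6     2,040.00     1,623.9174     9,743.5047
  Σ                  1,802.6174    10,266.0253
P = 1,802.6174; Macaulay duration = 10,266.0253 / 1,802.6174 = 5.69507 half-year periods = 2.84753 years.
Modified duration = D_Mac / (1 + y) = 2.84753 / 1.03875 = 2.74131 years.

2.741 years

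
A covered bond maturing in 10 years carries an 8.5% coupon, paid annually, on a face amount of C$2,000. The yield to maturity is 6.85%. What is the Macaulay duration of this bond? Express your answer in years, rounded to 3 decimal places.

Periodic yield y = 0.0685. Discount each cash flow and weight by its year:
  t   CF        PV=CF/(1+0.0685)^t    t·PV
  1       170.00       159.1015       159.1015
  2       170.00       148.9018       297.8035
  3       170.00       139.3559       418.0677
  4       170.00       130.4220       521.6880
  5       170.00       122.0608       610.3041
  6       170.00       114.2357       685.4141
  7       170.00       106.9122       748.3853
  8       170.00       100.0582       800.4656
  9       170.00        93.6436       842.7926
  10    2,170.00     1,118.7021    11,187.0214
  Σ                  2,233.3939    16,271.0438
Price P = Σ PV = 2,233.3939.
Macaulay duration = Σ(t·PV) / P = 16,271.0438 / 2,233.3939 = 7.28534 years.

7.285 years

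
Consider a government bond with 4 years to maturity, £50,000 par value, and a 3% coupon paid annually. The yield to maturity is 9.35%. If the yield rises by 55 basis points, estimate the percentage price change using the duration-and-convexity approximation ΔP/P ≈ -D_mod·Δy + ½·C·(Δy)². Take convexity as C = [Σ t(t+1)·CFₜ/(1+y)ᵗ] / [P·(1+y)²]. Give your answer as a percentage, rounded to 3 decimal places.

With y = 0.0935:
  t   CF        PV=CF/(1+0.0935)^t    t·PV        t(t+1)·PV
  1     1,500.00     1,371.7421     1,371.7421       2,743.4842
  2     1,500.00     1,254.4509     2,508.9019       7,526.7057
  3     1,500.00     1,147.1888     3,441.5664      13,766.2656
  4    51,500.00    36,019.0355   144,076.1421     720,380.7104
  Σ                 39,792.4174   151,398.3525     744,417.1659
P = 39,792.4174; D_Mac = 3.80470 yrs; D_mod = 3.47938 yrs; C = 15.64510.
Duration effect: -3.47938 × (+0.0055) = -0.019137
Convexity effect: 0.5 × 15.64510 × (0.0055)² = +0.0002366
ΔP/P ≈ -0.019137 + 0.0002366 = -0.018900 = -1.8900%.

-1.890%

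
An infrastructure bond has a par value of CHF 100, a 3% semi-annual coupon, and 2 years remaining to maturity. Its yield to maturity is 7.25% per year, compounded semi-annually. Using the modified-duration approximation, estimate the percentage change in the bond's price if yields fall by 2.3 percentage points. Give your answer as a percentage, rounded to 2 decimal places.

Periodic yield y = 0.03625. Modified duration first:
  t   CF        PV=CF/(1+0.03625)^t    t·PV
  1         1.50         1.4475         1.4475
  2         1.50         1.3969         2.7938
  3         1.50         1.3480         4.0441
  4       101.50        88.0254       352.1015
  Σ                     92.2178       360.3869
P = 92.2178; D_Mac = 3.90800 half-year periods = 1.95400 yrs; D_mod = 1.95400/(1+0.03625) = 1.88564 yrs.
ΔP/P ≈ -D_mod · Δy = -1.88564 × (-0.023) = +0.043370 = +4.3370%.

+4.34%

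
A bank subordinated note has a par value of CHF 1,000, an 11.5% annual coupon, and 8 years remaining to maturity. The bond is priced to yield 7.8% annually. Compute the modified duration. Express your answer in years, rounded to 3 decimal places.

Periodic yield y = 0.078. First find Macaulay duration:
  t   CF        PV=CF/(1+0.078)^t    t·PV
  1       115.00       106.6790       106.6790
  2       115.00        98.9601       197.9203
  3       115.00        91.7998       275.3993
  4       115.00        85.1575       340.6299
  5       115.00        78.9958       394.9790
  6       115.00        73.2800       439.6798
  7       115.00        67.9777       475.8440
  8     1,115.00       611.3991     4,891.1926
  Σ                  1,214.2490     7,122.3240
P = 1,214.2490; Macaulay duration = 7,122.3240 / 1,214.2490 = 5.86562 years.
Modified duration = D_Mac / (1 + y) = 5.86562 / 1.078 = 5.44121 years.

5.441 years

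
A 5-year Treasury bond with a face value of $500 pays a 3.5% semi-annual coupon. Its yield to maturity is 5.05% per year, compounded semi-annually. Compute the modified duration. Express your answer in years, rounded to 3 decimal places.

Periodic yield y = 0.02525. First find Macaulay duration:
  t   CF        PV=CF/(1+0.02525)^t    t·PV
  1         8.75         8.5345         8.5345
  2         8.75         8.3243        16.6486
  3         8.75         8.1193        24.3579
  4         8.75         7.9193        31.6774
  5         8.75         7.7243        38.6215
  6         8.75         7.5341        45.2044
  7         8.75         7.3485        51.4396
  8         8.75         7.1675        57.3403
  9         8.75         6.9910        62.9191
  10      508.75       396.4666     3,964.6663
  Σ                    466.1295     4,301.4096
P = 466.1295; Macaulay duration = 4,301.4096 / 466.1295 = 9.22793 half-year periods = 4.61396 years.
Modified duration = D_Mac / (1 + y) = 4.61396 / 1.02525 = 4.50033 years.

4.500 years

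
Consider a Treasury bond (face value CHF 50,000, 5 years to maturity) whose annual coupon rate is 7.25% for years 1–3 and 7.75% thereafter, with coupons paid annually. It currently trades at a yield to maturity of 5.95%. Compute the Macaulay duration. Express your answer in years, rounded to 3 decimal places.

4.387 years

Periodic yield y = 0.0595. Discount each cash flow and weight by its year:
  t   CF        PV=CF/(1+0.0595)^t    t·PV
  1     3,625.00     3,421.4252     3,421.4252
  2     3,625.00     3,229.2829     6,458.5657
  3     3,625.00     3,047.9310     9,143.7929
  4     3,875.00     3,075.1610    12,300.6441
  5    53,875.00    40,353.6179   201,768.0897
  Σ                 53,127.4180   233,092.5177
Price P = Σ PV = 53,127.4180.
Macaulay duration = Σ(t·PV) / P = 233,092.5177 / 53,127.4180 = 4.38742 years.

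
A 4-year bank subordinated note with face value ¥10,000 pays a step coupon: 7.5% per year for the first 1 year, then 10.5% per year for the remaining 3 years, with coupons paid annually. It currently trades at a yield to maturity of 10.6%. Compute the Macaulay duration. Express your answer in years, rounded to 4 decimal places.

3.5332 years

Periodic yield y = 0.106. Discount each cash flow and weight by its year:
  t   CF        PV=CF/(1+0.106)^t    t·PV
  1       750.00       678.1193       678.1193
  2     1,050.00       858.3789     1,716.7578
  3     1,050.00       776.1111     2,328.3334
  4    11,050.00     7,384.8516    29,539.4062
  Σ                  9,697.4610    34,262.6169
Price P = Σ PV = 9,697.4610.
Macaulay duration = Σ(t·PV) / P = 34,262.6169 / 9,697.4610 = 3.53315 years.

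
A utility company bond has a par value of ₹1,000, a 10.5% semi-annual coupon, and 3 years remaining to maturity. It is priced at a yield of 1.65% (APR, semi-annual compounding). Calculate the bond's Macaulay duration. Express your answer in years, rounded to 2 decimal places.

2.69 years

Periodic yield y = 0.00825. Discount each cash flow and weight by its period:
  t   CF        PV=CF/(1+0.00825)^t    t·PV
  1        52.50        52.0704        52.0704
  2        52.50        51.6444       103.2887
  3        52.50        51.2218       153.6653
  4        52.50        50.8027       203.2106
  5        52.50        50.3870       251.9348
  6     1,052.50     1,001.8731     6,011.2387
  Σ                  1,257.9993     6,775.4085
Price P = Σ PV = 1,257.9993.
Macaulay duration = Σ(t·PV) / P = 6,775.4085 / 1,257.9993 = 5.38586 half-year periods.
In years: 5.38586 / 2 = 2.69293 years.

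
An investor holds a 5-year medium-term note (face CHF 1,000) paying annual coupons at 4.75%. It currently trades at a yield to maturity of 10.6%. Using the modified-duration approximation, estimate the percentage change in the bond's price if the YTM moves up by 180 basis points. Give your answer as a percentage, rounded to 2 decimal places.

Periodic yield y = 0.106. Modified duration first:
  t   CF        PV=CF/(1+0.106)^t    t·PV
  1        47.50        42.9476        42.9476
  2        47.50        38.8314        77.6629
  3        47.50        35.1098       105.3294
  4        47.50        31.7448       126.9793
  5     1,047.50       632.9631     3,164.8155
  Σ                    781.5967     3,517.7347
P = 781.5967; D_Mac = 4.50070 yrs; D_mod = 4.50070/(1+0.106) = 4.06935 yrs.
ΔP/P ≈ -D_mod · Δy = -4.06935 × (+0.018) = -0.073248 = -7.3248%.

-7.32%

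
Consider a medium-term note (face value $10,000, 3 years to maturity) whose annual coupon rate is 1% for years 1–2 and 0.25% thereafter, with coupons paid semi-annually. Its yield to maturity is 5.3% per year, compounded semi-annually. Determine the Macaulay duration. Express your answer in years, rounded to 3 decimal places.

2.962 years

Periodic yield y = 0.0265. Discount each cash flow and weight by its period:
  t   CF        PV=CF/(1+0.0265)^t    t·PV
  1        50.00        48.7092        48.7092
  2        50.00        47.4517        94.9035
  3        50.00        46.2267       138.6802
  4        50.00        45.0333       180.1334
  5        12.50        10.9677        54.8385
  6    10,012.50     8,558.3256    51,349.9538
  Σ                  8,756.7143    51,867.2185
Price P = Σ PV = 8,756.7143.
Macaulay duration = Σ(t·PV) / P = 51,867.2185 / 8,756.7143 = 5.92314 half-year periods.
In years: 5.92314 / 2 = 2.96157 years.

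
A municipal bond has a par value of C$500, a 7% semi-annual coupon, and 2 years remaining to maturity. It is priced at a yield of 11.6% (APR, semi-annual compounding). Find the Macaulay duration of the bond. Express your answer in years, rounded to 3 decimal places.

1.896 years

Periodic yield y = 0.058. Discount each cash flow and weight by its period:
  t   CF        PV=CF/(1+0.058)^t    t·PV
  1        17.50        16.5406        16.5406
  2        17.50        15.6339        31.2678
  3        17.50        14.7768        44.3305
  4       517.50       413.0168     1,652.0671
  Σ                    459.9681     1,744.2059
Price P = Σ PV = 459.9681.
Macaulay duration = Σ(t·PV) / P = 1,744.2059 / 459.9681 = 3.79201 half-year periods.
In years: 3.79201 / 2 = 1.89601 years.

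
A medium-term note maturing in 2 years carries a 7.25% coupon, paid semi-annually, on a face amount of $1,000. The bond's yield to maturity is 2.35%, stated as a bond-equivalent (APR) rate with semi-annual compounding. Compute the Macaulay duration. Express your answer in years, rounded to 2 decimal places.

Periodic yield y = 0.01175. Discount each cash flow and weight by its period:
  t   CF        PV=CF/(1+0.01175)^t    t·PV
  1        36.25        35.8290        35.8290
  2        36.25        35.4129        70.8258
  3        36.25        35.0016       105.0049
  4     1,036.25       988.9440     3,955.7759
  Σ                  1,095.1875     4,167.4357
Price P = Σ PV = 1,095.1875.
Macaulay duration = Σ(t·PV) / P = 4,167.4357 / 1,095.1875 = 3.80523 half-year periods.
In years: 3.80523 / 2 = 1.90261 years.

1.90 years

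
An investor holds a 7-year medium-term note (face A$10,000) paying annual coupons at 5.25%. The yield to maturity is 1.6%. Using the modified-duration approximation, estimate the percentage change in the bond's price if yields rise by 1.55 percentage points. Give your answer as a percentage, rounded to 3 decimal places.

-9.378%

Periodic yield y = 0.016. Modified duration first:
  t   CF        PV=CF/(1+0.016)^t    t·PV
  1       525.00       516.7323       516.7323
  2       525.00       508.5948     1,017.1895
  3       525.00       500.5854     1,501.7562
  4       525.00       492.7022     1,970.8087
  5       525.00       484.9431     2,424.7154
  6       525.00       477.3062     2,863.8371
  7    10,525.00     9,418.1618    65,927.1329
  Σ                 12,399.0257    76,222.1720
P = 12,399.0257; D_Mac = 6.14743 yrs; D_mod = 6.14743/(1+0.016) = 6.05062 yrs.
ΔP/P ≈ -D_mod · Δy = -6.05062 × (+0.0155) = -0.093785 = -9.3785%.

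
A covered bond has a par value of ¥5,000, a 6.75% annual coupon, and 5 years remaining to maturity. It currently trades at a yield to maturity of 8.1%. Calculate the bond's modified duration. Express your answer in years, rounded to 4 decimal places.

4.0589 years

Periodic yield y = 0.081. First find Macaulay duration:
  t   CF        PV=CF/(1+0.081)^t    t·PV
  1       337.50       312.2109       312.2109
  2       337.50       288.8168       577.6335
  3       337.50       267.1755       801.5266
  4       337.50       247.1559       988.6236
  5     5,337.50     3,615.8418    18,079.2089
  Σ                  4,731.2009    20,759.2036
P = 4,731.2009; Macaulay duration = 20,759.2036 / 4,731.2009 = 4.38772 years.
Modified duration = D_Mac / (1 + y) = 4.38772 / 1.081 = 4.05895 years.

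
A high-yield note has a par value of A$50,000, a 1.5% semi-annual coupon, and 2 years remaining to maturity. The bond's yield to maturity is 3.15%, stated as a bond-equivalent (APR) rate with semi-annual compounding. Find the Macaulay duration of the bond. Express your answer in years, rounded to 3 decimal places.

1.977 years

Periodic yield y = 0.01575. Discount each cash flow and weight by its period:
  t   CF        PV=CF/(1+0.01575)^t    t·PV
  1       375.00       369.1853       369.1853
  2       375.00       363.4608       726.9216
  3       375.00       357.8251     1,073.4752
  4    50,375.00    47,322.5060   189,290.0241
  Σ                 48,412.9773   191,459.6063
Price P = Σ PV = 48,412.9773.
Macaulay duration = Σ(t·PV) / P = 191,459.6063 / 48,412.9773 = 3.95472 half-year periods.
In years: 3.95472 / 2 = 1.97736 years.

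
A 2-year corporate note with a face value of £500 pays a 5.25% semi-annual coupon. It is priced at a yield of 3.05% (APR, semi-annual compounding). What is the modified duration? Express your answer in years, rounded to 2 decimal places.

Periodic yield y = 0.01525. First find Macaulay duration:
  t   CF        PV=CF/(1+0.01525)^t    t·PV
  1       13.125        12.9279        12.9279
  2       13.125        12.7337        25.4673
  3       13.125        12.5424        37.6272
  4      513.125       482.9823     1,931.9291
  Σ                    521.1862     2,007.9514
P = 521.1862; Macaulay duration = 2,007.9514 / 521.1862 = 3.85266 half-year periods = 1.92633 years.
Modified duration = D_Mac / (1 + y) = 1.92633 / 1.01525 = 1.89739 years.

1.90 years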